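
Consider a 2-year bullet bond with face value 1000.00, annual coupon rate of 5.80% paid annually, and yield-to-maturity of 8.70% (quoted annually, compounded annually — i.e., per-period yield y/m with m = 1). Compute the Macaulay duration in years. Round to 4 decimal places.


Answer: Macaulay duration = 1.9438 years

Derivation:
Coupon per period c = face * coupon_rate / m = 58.000000
Periods per year m = 1; per-period yield y/m = 0.087000
Number of cashflows N = 2
Cashflows (t years, CF_t, discount factor 1/(1+y/m)^(m*t), PV):
  t = 1.0000: CF_t = 58.000000, DF = 0.919963, PV = 53.357866
  t = 2.0000: CF_t = 1058.000000, DF = 0.846332, PV = 895.419565
Price P = sum_t PV_t = 948.777431
Macaulay numerator sum_t t * PV_t:
  t * PV_t at t = 1.0000: 53.357866
  t * PV_t at t = 2.0000: 1790.839130
Macaulay duration D = (sum_t t * PV_t) / P = 1844.196996 / 948.777431 = 1.943761


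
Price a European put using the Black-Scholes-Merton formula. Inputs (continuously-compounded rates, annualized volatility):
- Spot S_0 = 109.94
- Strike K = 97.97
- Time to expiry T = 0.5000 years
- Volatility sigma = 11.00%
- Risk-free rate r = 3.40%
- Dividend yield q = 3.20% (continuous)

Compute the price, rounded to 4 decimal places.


Answer: Price = 0.2353

Derivation:
d1 = (ln(S/K) + (r - q + 0.5*sigma^2) * T) / (sigma * sqrt(T)) = 1.53375900
d2 = d1 - sigma * sqrt(T) = 1.45597726
exp(-rT) = 0.98314368; exp(-qT) = 0.98412732
P = K * exp(-rT) * N(-d2) - S_0 * exp(-qT) * N(-d1)
N(-d1) = 0.06254448; N(-d2) = 0.07269945
P = 97.9700 * 0.98314368 * 0.07269945 - 109.9400 * 0.98412732 * 0.06254448 = 0.2353


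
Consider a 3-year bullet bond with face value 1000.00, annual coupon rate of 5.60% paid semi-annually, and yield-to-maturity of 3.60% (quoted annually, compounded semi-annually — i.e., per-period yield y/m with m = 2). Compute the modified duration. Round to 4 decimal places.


Answer: Modified duration = 2.7596

Derivation:
Coupon per period c = face * coupon_rate / m = 28.000000
Periods per year m = 2; per-period yield y/m = 0.018000
Number of cashflows N = 6
Cashflows (t years, CF_t, discount factor 1/(1+y/m)^(m*t), PV):
  t = 0.5000: CF_t = 28.000000, DF = 0.982318, PV = 27.504912
  t = 1.0000: CF_t = 28.000000, DF = 0.964949, PV = 27.018577
  t = 1.5000: CF_t = 28.000000, DF = 0.947887, PV = 26.540842
  t = 2.0000: CF_t = 28.000000, DF = 0.931127, PV = 26.071554
  t = 2.5000: CF_t = 28.000000, DF = 0.914663, PV = 25.610564
  t = 3.0000: CF_t = 1028.000000, DF = 0.898490, PV = 923.647899
Price P = sum_t PV_t = 1056.394348
First compute Macaulay numerator sum_t t * PV_t:
  t * PV_t at t = 0.5000: 13.752456
  t * PV_t at t = 1.0000: 27.018577
  t * PV_t at t = 1.5000: 39.811263
  t * PV_t at t = 2.0000: 52.143108
  t * PV_t at t = 2.5000: 64.026410
  t * PV_t at t = 3.0000: 2770.943697
Macaulay duration D = 2967.695511 / 1056.394348 = 2.809269
Modified duration = D / (1 + y/m) = 2.809269 / (1 + 0.018000) = 2.759596


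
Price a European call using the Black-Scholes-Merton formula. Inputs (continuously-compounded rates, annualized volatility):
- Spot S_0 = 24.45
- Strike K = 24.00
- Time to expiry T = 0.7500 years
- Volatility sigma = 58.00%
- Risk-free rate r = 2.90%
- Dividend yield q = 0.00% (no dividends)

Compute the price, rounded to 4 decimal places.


Answer: Price = 5.2508

Derivation:
d1 = (ln(S/K) + (r - q + 0.5*sigma^2) * T) / (sigma * sqrt(T)) = 0.33143168
d2 = d1 - sigma * sqrt(T) = -0.17086306
exp(-rT) = 0.97848483; exp(-qT) = 1.00000000
C = S_0 * exp(-qT) * N(d1) - K * exp(-rT) * N(d2)
N(d1) = 0.62984078; N(d2) = 0.43216572
C = 24.4500 * 1.00000000 * 0.62984078 - 24.0000 * 0.97848483 * 0.43216572 = 5.2508


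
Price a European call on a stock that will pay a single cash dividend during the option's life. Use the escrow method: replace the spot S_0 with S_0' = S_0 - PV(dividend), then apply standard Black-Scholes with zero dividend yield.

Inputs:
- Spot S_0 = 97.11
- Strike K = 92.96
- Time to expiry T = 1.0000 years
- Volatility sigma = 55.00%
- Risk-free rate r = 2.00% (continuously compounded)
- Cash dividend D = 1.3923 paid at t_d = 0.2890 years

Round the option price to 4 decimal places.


Answer: Price = 22.6256

Derivation:
PV(D) = D * exp(-r * t_d) = 1.3923 * 0.99423667 = 1.38427572
S_0' = S_0 - PV(D) = 97.1100 - 1.38427572 = 95.72572428
d1 = (ln(S_0'/K) + (r + sigma^2/2)*T) / (sigma*sqrt(T)) = 0.36466867
d2 = d1 - sigma*sqrt(T) = -0.18533133
exp(-rT) = 0.98019867
N(d1) = 0.64232063; N(d2) = 0.42648458
C = S_0' * N(d1) - K * exp(-rT) * N(d2) = 95.72572428 * 0.64232063 - 92.9600 * 0.98019867 * 0.42648458 = 22.6256


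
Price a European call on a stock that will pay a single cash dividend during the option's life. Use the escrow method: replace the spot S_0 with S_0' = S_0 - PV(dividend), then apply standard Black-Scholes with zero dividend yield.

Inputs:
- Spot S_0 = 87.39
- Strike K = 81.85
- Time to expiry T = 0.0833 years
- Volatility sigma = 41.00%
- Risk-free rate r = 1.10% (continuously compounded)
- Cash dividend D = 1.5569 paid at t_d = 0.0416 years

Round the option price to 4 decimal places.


Answer: Price = 6.3096

Derivation:
PV(D) = D * exp(-r * t_d) = 1.5569 * 0.99954250 = 1.55618773
S_0' = S_0 - PV(D) = 87.3900 - 1.55618773 = 85.83381227
d1 = (ln(S_0'/K) + (r + sigma^2/2)*T) / (sigma*sqrt(T)) = 0.46852789
d2 = d1 - sigma*sqrt(T) = 0.35019476
exp(-rT) = 0.99908412
N(d1) = 0.68029643; N(d2) = 0.63690373
C = S_0' * N(d1) - K * exp(-rT) * N(d2) = 85.83381227 * 0.68029643 - 81.8500 * 0.99908412 * 0.63690373 = 6.3096


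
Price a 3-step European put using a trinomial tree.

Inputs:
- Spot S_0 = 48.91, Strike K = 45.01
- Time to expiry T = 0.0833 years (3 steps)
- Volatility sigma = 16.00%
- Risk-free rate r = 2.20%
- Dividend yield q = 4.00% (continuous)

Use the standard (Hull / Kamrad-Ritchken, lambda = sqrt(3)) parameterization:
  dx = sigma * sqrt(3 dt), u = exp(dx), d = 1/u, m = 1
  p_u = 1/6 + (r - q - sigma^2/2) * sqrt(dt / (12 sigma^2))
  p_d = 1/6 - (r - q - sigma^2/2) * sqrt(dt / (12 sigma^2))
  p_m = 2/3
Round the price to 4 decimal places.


dt = T/N = 0.027767; dx = sigma*sqrt(3*dt) = 0.046179
u = exp(dx) = 1.047262; d = 1/u = 0.954871
p_u = 0.157407, p_m = 0.666667, p_d = 0.175926
Discount per step: exp(-r*dt) = 0.999389
Stock lattice S(k, j) with j the centered position index:
  k=0: S(0,+0) = 48.9100
  k=1: S(1,-1) = 46.7028; S(1,+0) = 48.9100; S(1,+1) = 51.2216
  k=2: S(2,-2) = 44.5951; S(2,-1) = 46.7028; S(2,+0) = 48.9100; S(2,+1) = 51.2216; S(2,+2) = 53.6424
  k=3: S(3,-3) = 42.5826; S(3,-2) = 44.5951; S(3,-1) = 46.7028; S(3,+0) = 48.9100; S(3,+1) = 51.2216; S(3,+2) = 53.6424; S(3,+3) = 56.1776
Terminal payoffs V(N, j) = max(K - S_T, 0):
  V(3,-3) = 2.427408; V(3,-2) = 0.414886; V(3,-1) = 0.000000; V(3,+0) = 0.000000; V(3,+1) = 0.000000; V(3,+2) = 0.000000; V(3,+3) = 0.000000
Backward induction: V(k, j) = exp(-r*dt) * [p_u * V(k+1, j+1) + p_m * V(k+1, j) + p_d * V(k+1, j-1)]
  V(2,-2) = exp(-r*dt) * [p_u*0.000000 + p_m*0.414886 + p_d*2.427408] = 0.703206
  V(2,-1) = exp(-r*dt) * [p_u*0.000000 + p_m*0.000000 + p_d*0.414886] = 0.072945
  V(2,+0) = exp(-r*dt) * [p_u*0.000000 + p_m*0.000000 + p_d*0.000000] = 0.000000
  V(2,+1) = exp(-r*dt) * [p_u*0.000000 + p_m*0.000000 + p_d*0.000000] = 0.000000
  V(2,+2) = exp(-r*dt) * [p_u*0.000000 + p_m*0.000000 + p_d*0.000000] = 0.000000
  V(1,-1) = exp(-r*dt) * [p_u*0.000000 + p_m*0.072945 + p_d*0.703206] = 0.172237
  V(1,+0) = exp(-r*dt) * [p_u*0.000000 + p_m*0.000000 + p_d*0.072945] = 0.012825
  V(1,+1) = exp(-r*dt) * [p_u*0.000000 + p_m*0.000000 + p_d*0.000000] = 0.000000
  V(0,+0) = exp(-r*dt) * [p_u*0.000000 + p_m*0.012825 + p_d*0.172237] = 0.038827

Answer: Price = V(0,0) = 0.0388


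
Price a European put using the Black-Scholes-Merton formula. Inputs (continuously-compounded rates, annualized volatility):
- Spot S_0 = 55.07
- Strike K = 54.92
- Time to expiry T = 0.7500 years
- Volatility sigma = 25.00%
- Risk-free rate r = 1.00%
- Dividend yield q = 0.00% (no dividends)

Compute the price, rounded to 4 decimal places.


Answer: Price = 4.4482

Derivation:
d1 = (ln(S/K) + (r - q + 0.5*sigma^2) * T) / (sigma * sqrt(T)) = 0.15549208
d2 = d1 - sigma * sqrt(T) = -0.06101427
exp(-rT) = 0.99252805; exp(-qT) = 1.00000000
P = K * exp(-rT) * N(-d2) - S_0 * exp(-qT) * N(-d1)
N(-d1) = 0.43821670; N(-d2) = 0.52432608
P = 54.9200 * 0.99252805 * 0.52432608 - 55.0700 * 1.00000000 * 0.43821670 = 4.4482


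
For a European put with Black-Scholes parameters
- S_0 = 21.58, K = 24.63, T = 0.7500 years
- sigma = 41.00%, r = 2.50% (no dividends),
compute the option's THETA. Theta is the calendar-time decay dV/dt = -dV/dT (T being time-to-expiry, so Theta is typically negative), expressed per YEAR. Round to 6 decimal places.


d1 = -0.1419739581; d2 = -0.4970443737
phi(d1) = 0.3949418123; exp(-qT) = 1.0000000000; exp(-rT) = 0.9814246877
Theta = -S*exp(-qT)*phi(d1)*sigma/(2*sqrt(T)) + r*K*exp(-rT)*N(-d2) - q*S*exp(-qT)*N(-d1)
N(-d1) = 0.5564497121; N(-d2) = 0.6904211200; sqrt(T) = 0.8660254038
Term 1 = -21.5800 * 1.0000000000 * 0.3949418123 * 0.4100 / (2 * 0.8660254038) = -2.0174732471
Term 2 = 0.0250 * 24.6300 * 0.9814246877 * 0.6904211200 = 0.4172299415
Term 3 = 0 (no dividend yield, q = 0)
Theta = -2.0174732471 + (0.4172299415) + (0.0000000000) = -1.600243

Answer: Theta = -1.600243


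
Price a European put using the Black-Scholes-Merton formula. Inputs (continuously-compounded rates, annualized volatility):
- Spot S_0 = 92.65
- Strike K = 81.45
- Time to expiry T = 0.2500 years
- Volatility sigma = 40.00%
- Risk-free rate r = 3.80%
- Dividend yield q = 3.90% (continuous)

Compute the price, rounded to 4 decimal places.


Answer: Price = 2.6976

Derivation:
d1 = (ln(S/K) + (r - q + 0.5*sigma^2) * T) / (sigma * sqrt(T)) = 0.74294809
d2 = d1 - sigma * sqrt(T) = 0.54294809
exp(-rT) = 0.99054498; exp(-qT) = 0.99029738
P = K * exp(-rT) * N(-d2) - S_0 * exp(-qT) * N(-d1)
N(-d1) = 0.22875655; N(-d2) = 0.29358277
P = 81.4500 * 0.99054498 * 0.29358277 - 92.6500 * 0.99029738 * 0.22875655 = 2.6976


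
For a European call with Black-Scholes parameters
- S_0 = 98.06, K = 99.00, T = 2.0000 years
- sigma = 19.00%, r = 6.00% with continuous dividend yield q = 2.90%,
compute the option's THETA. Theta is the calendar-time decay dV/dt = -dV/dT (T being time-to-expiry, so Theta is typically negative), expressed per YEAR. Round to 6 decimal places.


d1 = 0.3295850241; d2 = 0.0608844472
phi(d1) = 0.3778523843; exp(-qT) = 0.9436499474; exp(-rT) = 0.8869204367
Theta = -S*exp(-qT)*phi(d1)*sigma/(2*sqrt(T)) - r*K*exp(-rT)*N(d2) + q*S*exp(-qT)*N(d1)
N(d1) = 0.6291432300; N(d2) = 0.5242743821; sqrt(T) = 1.4142135624
Term 1 = -98.0600 * 0.9436499474 * 0.3778523843 * 0.1900 / (2 * 1.4142135624) = -2.3487326414
Term 2 = -0.0600 * 99.0000 * 0.8869204367 * 0.5242743821 = -2.7620386037
Term 3 = 0.0290 * 98.0600 * 0.9436499474 * 0.6291432300 = 1.6883027758
Theta = -2.3487326414 + (-2.7620386037) + (1.6883027758) = -3.422468

Answer: Theta = -3.422468


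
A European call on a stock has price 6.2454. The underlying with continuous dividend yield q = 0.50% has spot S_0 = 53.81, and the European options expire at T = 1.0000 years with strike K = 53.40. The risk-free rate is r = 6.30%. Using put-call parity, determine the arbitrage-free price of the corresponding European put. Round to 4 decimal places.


Put-call parity: C - P = S_0 * exp(-qT) - K * exp(-rT).
S_0 * exp(-qT) = 53.8100 * 0.99501248 = 53.54162151
K * exp(-rT) = 53.4000 * 0.93894347 = 50.13958149
P = C - S*exp(-qT) + K*exp(-rT)
P = 6.2454 - 53.54162151 + 50.13958149 = 2.8434

Answer: Put price = 2.8434


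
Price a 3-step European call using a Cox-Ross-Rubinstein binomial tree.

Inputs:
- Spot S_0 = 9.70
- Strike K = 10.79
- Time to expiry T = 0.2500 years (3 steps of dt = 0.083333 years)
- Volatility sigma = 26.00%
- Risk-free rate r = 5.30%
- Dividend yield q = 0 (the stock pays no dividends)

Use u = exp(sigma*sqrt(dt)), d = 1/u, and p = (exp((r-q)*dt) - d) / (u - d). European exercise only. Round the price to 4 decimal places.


Answer: Price = V(0,0) = 0.1787

Derivation:
dt = T/N = 0.083333
u = exp(sigma*sqrt(dt)) = 1.077944; d = 1/u = 0.927692
p = (exp((r-q)*dt) - d) / (u - d) = 0.510705
Discount per step: exp(-r*dt) = 0.995593
Stock lattice S(k, i) with i counting down-moves:
  k=0: S(0,0) = 9.7000
  k=1: S(1,0) = 10.4561; S(1,1) = 8.9986
  k=2: S(2,0) = 11.2710; S(2,1) = 9.7000; S(2,2) = 8.3479
  k=3: S(3,0) = 12.1496; S(3,1) = 10.4561; S(3,2) = 8.9986; S(3,3) = 7.7443
Terminal payoffs V(N, i) = max(S_T - K, 0):
  V(3,0) = 1.359554; V(3,1) = 0.000000; V(3,2) = 0.000000; V(3,3) = 0.000000
Backward induction: V(k, i) = exp(-r*dt) * [p * V(k+1, i) + (1-p) * V(k+1, i+1)].
  V(2,0) = exp(-r*dt) * [p*1.359554 + (1-p)*0.000000] = 0.691271
  V(2,1) = exp(-r*dt) * [p*0.000000 + (1-p)*0.000000] = 0.000000
  V(2,2) = exp(-r*dt) * [p*0.000000 + (1-p)*0.000000] = 0.000000
  V(1,0) = exp(-r*dt) * [p*0.691271 + (1-p)*0.000000] = 0.351480
  V(1,1) = exp(-r*dt) * [p*0.000000 + (1-p)*0.000000] = 0.000000
  V(0,0) = exp(-r*dt) * [p*0.351480 + (1-p)*0.000000] = 0.178711


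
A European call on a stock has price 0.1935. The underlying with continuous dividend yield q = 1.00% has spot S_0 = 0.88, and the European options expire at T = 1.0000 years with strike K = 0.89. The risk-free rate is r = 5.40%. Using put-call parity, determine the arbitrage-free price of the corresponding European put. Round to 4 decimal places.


Answer: Put price = 0.1655

Derivation:
Put-call parity: C - P = S_0 * exp(-qT) - K * exp(-rT).
S_0 * exp(-qT) = 0.8800 * 0.99004983 = 0.87124385
K * exp(-rT) = 0.8900 * 0.94743211 = 0.84321457
P = C - S*exp(-qT) + K*exp(-rT)
P = 0.1935 - 0.87124385 + 0.84321457 = 0.1655


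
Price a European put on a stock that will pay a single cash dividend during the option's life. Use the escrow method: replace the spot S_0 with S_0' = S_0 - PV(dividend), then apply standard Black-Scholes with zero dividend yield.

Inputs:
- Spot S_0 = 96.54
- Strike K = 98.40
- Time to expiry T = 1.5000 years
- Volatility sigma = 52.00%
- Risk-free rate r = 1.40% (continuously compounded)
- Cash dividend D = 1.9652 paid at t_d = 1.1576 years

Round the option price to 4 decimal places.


Answer: Price = 24.7392

Derivation:
PV(D) = D * exp(-r * t_d) = 1.9652 * 0.98392422 = 1.93360787
S_0' = S_0 - PV(D) = 96.5400 - 1.93360787 = 94.60639213
d1 = (ln(S_0'/K) + (r + sigma^2/2)*T) / (sigma*sqrt(T)) = 0.28967452
d2 = d1 - sigma*sqrt(T) = -0.34719281
exp(-rT) = 0.97921896
N(-d1) = 0.38603263; N(-d2) = 0.63577676
P = K * exp(-rT) * N(-d2) - S_0' * N(-d1) = 98.4000 * 0.97921896 * 0.63577676 - 94.60639213 * 0.38603263 = 24.7392


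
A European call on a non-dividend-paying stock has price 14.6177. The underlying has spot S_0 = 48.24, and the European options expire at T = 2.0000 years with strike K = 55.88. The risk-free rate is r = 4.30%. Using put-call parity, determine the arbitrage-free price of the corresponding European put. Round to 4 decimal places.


Put-call parity: C - P = S_0 * exp(-qT) - K * exp(-rT).
S_0 * exp(-qT) = 48.2400 * 1.00000000 = 48.24000000
K * exp(-rT) = 55.8800 * 0.91759423 = 51.27516564
P = C - S*exp(-qT) + K*exp(-rT)
P = 14.6177 - 48.24000000 + 51.27516564 = 17.6529

Answer: Put price = 17.6529


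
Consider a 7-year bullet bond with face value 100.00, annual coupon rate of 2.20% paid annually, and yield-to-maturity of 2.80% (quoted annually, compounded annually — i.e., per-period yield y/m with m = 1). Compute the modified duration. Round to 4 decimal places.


Coupon per period c = face * coupon_rate / m = 2.200000
Periods per year m = 1; per-period yield y/m = 0.028000
Number of cashflows N = 7
Cashflows (t years, CF_t, discount factor 1/(1+y/m)^(m*t), PV):
  t = 1.0000: CF_t = 2.200000, DF = 0.972763, PV = 2.140078
  t = 2.0000: CF_t = 2.200000, DF = 0.946267, PV = 2.081788
  t = 3.0000: CF_t = 2.200000, DF = 0.920493, PV = 2.025085
  t = 4.0000: CF_t = 2.200000, DF = 0.895422, PV = 1.969927
  t = 5.0000: CF_t = 2.200000, DF = 0.871033, PV = 1.916272
  t = 6.0000: CF_t = 2.200000, DF = 0.847308, PV = 1.864078
  t = 7.0000: CF_t = 102.200000, DF = 0.824230, PV = 84.236263
Price P = sum_t PV_t = 96.233491
First compute Macaulay numerator sum_t t * PV_t:
  t * PV_t at t = 1.0000: 2.140078
  t * PV_t at t = 2.0000: 4.163576
  t * PV_t at t = 3.0000: 6.075256
  t * PV_t at t = 4.0000: 7.879710
  t * PV_t at t = 5.0000: 9.581359
  t * PV_t at t = 6.0000: 11.184466
  t * PV_t at t = 7.0000: 589.653843
Macaulay duration D = 630.678287 / 96.233491 = 6.553626
Modified duration = D / (1 + y/m) = 6.553626 / (1 + 0.028000) = 6.375122

Answer: Modified duration = 6.3751


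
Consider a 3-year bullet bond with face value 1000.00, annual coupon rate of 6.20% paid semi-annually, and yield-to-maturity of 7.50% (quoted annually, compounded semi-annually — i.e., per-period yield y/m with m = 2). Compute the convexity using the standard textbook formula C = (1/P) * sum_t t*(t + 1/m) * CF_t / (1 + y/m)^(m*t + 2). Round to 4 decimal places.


Coupon per period c = face * coupon_rate / m = 31.000000
Periods per year m = 2; per-period yield y/m = 0.037500
Number of cashflows N = 6
Cashflows (t years, CF_t, discount factor 1/(1+y/m)^(m*t), PV):
  t = 0.5000: CF_t = 31.000000, DF = 0.963855, PV = 29.879518
  t = 1.0000: CF_t = 31.000000, DF = 0.929017, PV = 28.799535
  t = 1.5000: CF_t = 31.000000, DF = 0.895438, PV = 27.758588
  t = 2.0000: CF_t = 31.000000, DF = 0.863073, PV = 26.755266
  t = 2.5000: CF_t = 31.000000, DF = 0.831878, PV = 25.788208
  t = 3.0000: CF_t = 1031.000000, DF = 0.801810, PV = 826.665918
Price P = sum_t PV_t = 965.647034
Convexity numerator sum_t t*(t + 1/m) * CF_t / (1+y/m)^(m*t + 2):
  t = 0.5000: term = 13.879294
  t = 1.0000: term = 40.132899
  t = 1.5000: term = 77.364624
  t = 2.0000: term = 124.280521
  t = 2.5000: term = 179.682681
  t = 3.0000: term = 8063.862638
Convexity = (1/P) * sum = 8499.202658 / 965.647034 = 8.801562

Answer: Convexity = 8.8016


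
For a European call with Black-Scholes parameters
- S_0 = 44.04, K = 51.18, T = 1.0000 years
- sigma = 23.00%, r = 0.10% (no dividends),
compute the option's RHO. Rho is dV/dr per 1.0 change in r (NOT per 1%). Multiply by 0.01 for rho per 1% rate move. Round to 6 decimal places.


d1 = -0.5339152995; d2 = -0.7639152995
phi(d1) = 0.3459464424; exp(-qT) = 1.0000000000; exp(-rT) = 0.9990004998
N(d2) = 0.2224588597
Rho = K*T*exp(-rT)*N(d2) = 51.1800 * 1.0000 * 0.9990004998 * 0.2224588597 = 11.374065

Answer: Rho = 11.374065


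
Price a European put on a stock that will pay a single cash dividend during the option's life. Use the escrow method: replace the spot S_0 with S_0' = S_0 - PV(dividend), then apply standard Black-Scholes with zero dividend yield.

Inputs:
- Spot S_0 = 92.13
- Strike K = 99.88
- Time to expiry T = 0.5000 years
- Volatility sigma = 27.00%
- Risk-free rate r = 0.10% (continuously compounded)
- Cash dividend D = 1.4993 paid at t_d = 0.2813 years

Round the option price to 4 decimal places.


Answer: Price = 12.7472

Derivation:
PV(D) = D * exp(-r * t_d) = 1.4993 * 0.99971874 = 1.49887831
S_0' = S_0 - PV(D) = 92.1300 - 1.49887831 = 90.63112169
d1 = (ln(S_0'/K) + (r + sigma^2/2)*T) / (sigma*sqrt(T)) = -0.41089087
d2 = d1 - sigma*sqrt(T) = -0.60180970
exp(-rT) = 0.99950012
N(-d1) = 0.65942372; N(-d2) = 0.72634959
P = K * exp(-rT) * N(-d2) - S_0' * N(-d1) = 99.8800 * 0.99950012 * 0.72634959 - 90.63112169 * 0.65942372 = 12.7472


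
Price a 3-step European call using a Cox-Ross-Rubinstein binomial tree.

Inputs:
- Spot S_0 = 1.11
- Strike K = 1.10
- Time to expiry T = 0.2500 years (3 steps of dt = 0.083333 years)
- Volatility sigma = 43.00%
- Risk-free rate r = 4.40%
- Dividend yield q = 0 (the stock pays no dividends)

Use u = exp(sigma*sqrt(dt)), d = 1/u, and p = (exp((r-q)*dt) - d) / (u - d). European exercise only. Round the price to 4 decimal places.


dt = T/N = 0.083333
u = exp(sigma*sqrt(dt)) = 1.132163; d = 1/u = 0.883265
p = (exp((r-q)*dt) - d) / (u - d) = 0.483766
Discount per step: exp(-r*dt) = 0.996340
Stock lattice S(k, i) with i counting down-moves:
  k=0: S(0,0) = 1.1100
  k=1: S(1,0) = 1.2567; S(1,1) = 0.9804
  k=2: S(2,0) = 1.4228; S(2,1) = 1.1100; S(2,2) = 0.8660
  k=3: S(3,0) = 1.6108; S(3,1) = 1.2567; S(3,2) = 0.9804; S(3,3) = 0.7649
Terminal payoffs V(N, i) = max(S_T - K, 0):
  V(3,0) = 0.510832; V(3,1) = 0.156701; V(3,2) = 0.000000; V(3,3) = 0.000000
Backward induction: V(k, i) = exp(-r*dt) * [p * V(k+1, i) + (1-p) * V(k+1, i+1)].
  V(2,0) = exp(-r*dt) * [p*0.510832 + (1-p)*0.156701] = 0.326817
  V(2,1) = exp(-r*dt) * [p*0.156701 + (1-p)*0.000000] = 0.075529
  V(2,2) = exp(-r*dt) * [p*0.000000 + (1-p)*0.000000] = 0.000000
  V(1,0) = exp(-r*dt) * [p*0.326817 + (1-p)*0.075529] = 0.196372
  V(1,1) = exp(-r*dt) * [p*0.075529 + (1-p)*0.000000] = 0.036405
  V(0,0) = exp(-r*dt) * [p*0.196372 + (1-p)*0.036405] = 0.113375

Answer: Price = V(0,0) = 0.1134


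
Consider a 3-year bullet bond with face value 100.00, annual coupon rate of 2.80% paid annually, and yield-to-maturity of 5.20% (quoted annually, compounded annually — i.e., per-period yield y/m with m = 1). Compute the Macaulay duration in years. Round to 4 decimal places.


Coupon per period c = face * coupon_rate / m = 2.800000
Periods per year m = 1; per-period yield y/m = 0.052000
Number of cashflows N = 3
Cashflows (t years, CF_t, discount factor 1/(1+y/m)^(m*t), PV):
  t = 1.0000: CF_t = 2.800000, DF = 0.950570, PV = 2.661597
  t = 2.0000: CF_t = 2.800000, DF = 0.903584, PV = 2.530035
  t = 3.0000: CF_t = 102.800000, DF = 0.858920, PV = 88.296989
Price P = sum_t PV_t = 93.488621
Macaulay numerator sum_t t * PV_t:
  t * PV_t at t = 1.0000: 2.661597
  t * PV_t at t = 2.0000: 5.060070
  t * PV_t at t = 3.0000: 264.890968
Macaulay duration D = (sum_t t * PV_t) / P = 272.612635 / 93.488621 = 2.915998

Answer: Macaulay duration = 2.9160 years


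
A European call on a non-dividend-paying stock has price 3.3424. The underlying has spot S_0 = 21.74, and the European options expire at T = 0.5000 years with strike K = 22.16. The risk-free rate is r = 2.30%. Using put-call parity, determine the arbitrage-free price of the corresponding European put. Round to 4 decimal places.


Put-call parity: C - P = S_0 * exp(-qT) - K * exp(-rT).
S_0 * exp(-qT) = 21.7400 * 1.00000000 = 21.74000000
K * exp(-rT) = 22.1600 * 0.98856587 = 21.90661973
P = C - S*exp(-qT) + K*exp(-rT)
P = 3.3424 - 21.74000000 + 21.90661973 = 3.5090

Answer: Put price = 3.5090


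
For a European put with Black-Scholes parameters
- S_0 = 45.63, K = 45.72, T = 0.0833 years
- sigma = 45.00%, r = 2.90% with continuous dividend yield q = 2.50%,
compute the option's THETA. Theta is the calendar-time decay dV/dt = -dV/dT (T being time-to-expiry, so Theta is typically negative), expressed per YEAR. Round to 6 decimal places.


d1 = 0.0523328821; d2 = -0.0775449452
phi(d1) = 0.3983963566; exp(-qT) = 0.9979196669; exp(-rT) = 0.9975872155
Theta = -S*exp(-qT)*phi(d1)*sigma/(2*sqrt(T)) + r*K*exp(-rT)*N(-d2) - q*S*exp(-qT)*N(-d1)
N(-d1) = 0.4791317266; N(-d2) = 0.5309049811; sqrt(T) = 0.2886173938
Term 1 = -45.6300 * 0.9979196669 * 0.3983963566 * 0.4500 / (2 * 0.2886173938) = -14.1423449484
Term 2 = 0.0290 * 45.7200 * 0.9975872155 * 0.5309049811 = 0.7022178980
Term 3 = -0.0250 * 45.6300 * 0.9979196669 * 0.4791317266 = -0.5454324705
Theta = -14.1423449484 + (0.7022178980) + (-0.5454324705) = -13.985560

Answer: Theta = -13.985560


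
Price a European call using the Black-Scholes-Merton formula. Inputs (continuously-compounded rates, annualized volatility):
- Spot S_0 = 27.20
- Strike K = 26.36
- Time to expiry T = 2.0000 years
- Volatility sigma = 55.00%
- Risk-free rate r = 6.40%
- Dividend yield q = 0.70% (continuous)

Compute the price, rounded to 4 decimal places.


Answer: Price = 9.5081

Derivation:
d1 = (ln(S/K) + (r - q + 0.5*sigma^2) * T) / (sigma * sqrt(T)) = 0.57580253
d2 = d1 - sigma * sqrt(T) = -0.20201493
exp(-rT) = 0.87985338; exp(-qT) = 0.98609754
C = S_0 * exp(-qT) * N(d1) - K * exp(-rT) * N(d2)
N(d1) = 0.71762567; N(d2) = 0.41995253
C = 27.2000 * 0.98609754 * 0.71762567 - 26.3600 * 0.87985338 * 0.41995253 = 9.5081


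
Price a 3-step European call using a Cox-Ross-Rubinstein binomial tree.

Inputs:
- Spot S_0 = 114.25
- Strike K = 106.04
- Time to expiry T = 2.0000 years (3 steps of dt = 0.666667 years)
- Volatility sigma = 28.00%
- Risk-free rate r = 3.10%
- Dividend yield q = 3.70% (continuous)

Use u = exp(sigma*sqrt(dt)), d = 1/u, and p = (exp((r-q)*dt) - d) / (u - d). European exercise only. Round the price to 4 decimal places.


dt = T/N = 0.666667
u = exp(sigma*sqrt(dt)) = 1.256863; d = 1/u = 0.795632
p = (exp((r-q)*dt) - d) / (u - d) = 0.434438
Discount per step: exp(-r*dt) = 0.979545
Stock lattice S(k, i) with i counting down-moves:
  k=0: S(0,0) = 114.2500
  k=1: S(1,0) = 143.5966; S(1,1) = 90.9009
  k=2: S(2,0) = 180.4813; S(2,1) = 114.2500; S(2,2) = 72.3236
  k=3: S(3,0) = 226.8403; S(3,1) = 143.5966; S(3,2) = 90.9009; S(3,3) = 57.5430
Terminal payoffs V(N, i) = max(S_T - K, 0):
  V(3,0) = 120.800280; V(3,1) = 37.556613; V(3,2) = 0.000000; V(3,3) = 0.000000
Backward induction: V(k, i) = exp(-r*dt) * [p * V(k+1, i) + (1-p) * V(k+1, i+1)].
  V(2,0) = exp(-r*dt) * [p*120.800280 + (1-p)*37.556613] = 72.212879
  V(2,1) = exp(-r*dt) * [p*37.556613 + (1-p)*0.000000] = 15.982274
  V(2,2) = exp(-r*dt) * [p*0.000000 + (1-p)*0.000000] = 0.000000
  V(1,0) = exp(-r*dt) * [p*72.212879 + (1-p)*15.982274] = 39.584384
  V(1,1) = exp(-r*dt) * [p*15.982274 + (1-p)*0.000000] = 6.801281
  V(0,0) = exp(-r*dt) * [p*39.584384 + (1-p)*6.801281] = 20.613064

Answer: Price = V(0,0) = 20.6131


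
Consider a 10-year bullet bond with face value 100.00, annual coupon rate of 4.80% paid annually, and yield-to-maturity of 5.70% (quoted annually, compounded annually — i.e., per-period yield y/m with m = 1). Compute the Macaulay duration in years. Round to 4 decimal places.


Coupon per period c = face * coupon_rate / m = 4.800000
Periods per year m = 1; per-period yield y/m = 0.057000
Number of cashflows N = 10
Cashflows (t years, CF_t, discount factor 1/(1+y/m)^(m*t), PV):
  t = 1.0000: CF_t = 4.800000, DF = 0.946074, PV = 4.541154
  t = 2.0000: CF_t = 4.800000, DF = 0.895056, PV = 4.296267
  t = 3.0000: CF_t = 4.800000, DF = 0.846789, PV = 4.064586
  t = 4.0000: CF_t = 4.800000, DF = 0.801125, PV = 3.845398
  t = 5.0000: CF_t = 4.800000, DF = 0.757923, PV = 3.638030
  t = 6.0000: CF_t = 4.800000, DF = 0.717051, PV = 3.441845
  t = 7.0000: CF_t = 4.800000, DF = 0.678383, PV = 3.256239
  t = 8.0000: CF_t = 4.800000, DF = 0.641801, PV = 3.080643
  t = 9.0000: CF_t = 4.800000, DF = 0.607191, PV = 2.914515
  t = 10.0000: CF_t = 104.800000, DF = 0.574447, PV = 60.202068
Price P = sum_t PV_t = 93.280745
Macaulay numerator sum_t t * PV_t:
  t * PV_t at t = 1.0000: 4.541154
  t * PV_t at t = 2.0000: 8.592534
  t * PV_t at t = 3.0000: 12.193757
  t * PV_t at t = 4.0000: 15.381592
  t * PV_t at t = 5.0000: 18.190151
  t * PV_t at t = 6.0000: 20.651070
  t * PV_t at t = 7.0000: 22.793676
  t * PV_t at t = 8.0000: 24.645142
  t * PV_t at t = 9.0000: 26.230638
  t * PV_t at t = 10.0000: 602.020679
Macaulay duration D = (sum_t t * PV_t) / P = 755.240394 / 93.280745 = 8.096423

Answer: Macaulay duration = 8.0964 years


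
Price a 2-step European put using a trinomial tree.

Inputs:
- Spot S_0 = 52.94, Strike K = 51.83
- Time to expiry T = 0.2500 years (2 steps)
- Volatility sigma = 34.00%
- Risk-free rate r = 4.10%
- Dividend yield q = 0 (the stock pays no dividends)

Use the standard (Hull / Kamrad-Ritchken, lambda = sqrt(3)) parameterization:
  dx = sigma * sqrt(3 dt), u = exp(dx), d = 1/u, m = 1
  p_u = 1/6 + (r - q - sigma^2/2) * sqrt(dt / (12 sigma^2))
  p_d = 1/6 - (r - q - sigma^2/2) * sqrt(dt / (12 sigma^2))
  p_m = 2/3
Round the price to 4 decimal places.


dt = T/N = 0.125000; dx = sigma*sqrt(3*dt) = 0.208207
u = exp(dx) = 1.231468; d = 1/u = 0.812039
p_u = 0.161624, p_m = 0.666667, p_d = 0.171710
Discount per step: exp(-r*dt) = 0.994888
Stock lattice S(k, j) with j the centered position index:
  k=0: S(0,+0) = 52.9400
  k=1: S(1,-1) = 42.9894; S(1,+0) = 52.9400; S(1,+1) = 65.1939
  k=2: S(2,-2) = 34.9090; S(2,-1) = 42.9894; S(2,+0) = 52.9400; S(2,+1) = 65.1939; S(2,+2) = 80.2842
Terminal payoffs V(N, j) = max(K - S_T, 0):
  V(2,-2) = 16.920956; V(2,-1) = 8.840643; V(2,+0) = 0.000000; V(2,+1) = 0.000000; V(2,+2) = 0.000000
Backward induction: V(k, j) = exp(-r*dt) * [p_u * V(k+1, j+1) + p_m * V(k+1, j) + p_d * V(k+1, j-1)]
  V(1,-1) = exp(-r*dt) * [p_u*0.000000 + p_m*8.840643 + p_d*16.920956] = 8.754274
  V(1,+0) = exp(-r*dt) * [p_u*0.000000 + p_m*0.000000 + p_d*8.840643] = 1.510265
  V(1,+1) = exp(-r*dt) * [p_u*0.000000 + p_m*0.000000 + p_d*0.000000] = 0.000000
  V(0,+0) = exp(-r*dt) * [p_u*0.000000 + p_m*1.510265 + p_d*8.754274] = 2.497206

Answer: Price = V(0,0) = 2.4972


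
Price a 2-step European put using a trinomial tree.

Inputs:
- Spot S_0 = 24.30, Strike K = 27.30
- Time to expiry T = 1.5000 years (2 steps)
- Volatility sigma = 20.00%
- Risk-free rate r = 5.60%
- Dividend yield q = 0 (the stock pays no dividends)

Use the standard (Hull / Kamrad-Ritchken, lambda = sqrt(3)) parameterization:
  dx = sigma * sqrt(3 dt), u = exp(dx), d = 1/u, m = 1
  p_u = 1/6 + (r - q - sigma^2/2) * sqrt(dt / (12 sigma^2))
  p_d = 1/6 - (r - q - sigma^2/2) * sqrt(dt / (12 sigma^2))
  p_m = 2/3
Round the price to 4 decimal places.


Answer: Price = V(0,0) = 2.9449

Derivation:
dt = T/N = 0.750000; dx = sigma*sqrt(3*dt) = 0.300000
u = exp(dx) = 1.349859; d = 1/u = 0.740818
p_u = 0.211667, p_m = 0.666667, p_d = 0.121667
Discount per step: exp(-r*dt) = 0.958870
Stock lattice S(k, j) with j the centered position index:
  k=0: S(0,+0) = 24.3000
  k=1: S(1,-1) = 18.0019; S(1,+0) = 24.3000; S(1,+1) = 32.8016
  k=2: S(2,-2) = 13.3361; S(2,-1) = 18.0019; S(2,+0) = 24.3000; S(2,+1) = 32.8016; S(2,+2) = 44.2775
Terminal payoffs V(N, j) = max(K - S_T, 0):
  V(2,-2) = 13.963877; V(2,-1) = 9.298117; V(2,+0) = 3.000000; V(2,+1) = 0.000000; V(2,+2) = 0.000000
Backward induction: V(k, j) = exp(-r*dt) * [p_u * V(k+1, j+1) + p_m * V(k+1, j) + p_d * V(k+1, j-1)]
  V(1,-1) = exp(-r*dt) * [p_u*3.000000 + p_m*9.298117 + p_d*13.963877] = 8.181732
  V(1,+0) = exp(-r*dt) * [p_u*0.000000 + p_m*3.000000 + p_d*9.298117] = 3.002481
  V(1,+1) = exp(-r*dt) * [p_u*0.000000 + p_m*0.000000 + p_d*3.000000] = 0.349987
  V(0,+0) = exp(-r*dt) * [p_u*0.349987 + p_m*3.002481 + p_d*8.181732] = 2.944861


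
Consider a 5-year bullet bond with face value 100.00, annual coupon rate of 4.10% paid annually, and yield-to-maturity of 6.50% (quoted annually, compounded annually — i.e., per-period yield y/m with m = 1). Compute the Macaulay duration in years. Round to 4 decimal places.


Answer: Macaulay duration = 4.5977 years

Derivation:
Coupon per period c = face * coupon_rate / m = 4.100000
Periods per year m = 1; per-period yield y/m = 0.065000
Number of cashflows N = 5
Cashflows (t years, CF_t, discount factor 1/(1+y/m)^(m*t), PV):
  t = 1.0000: CF_t = 4.100000, DF = 0.938967, PV = 3.849765
  t = 2.0000: CF_t = 4.100000, DF = 0.881659, PV = 3.614803
  t = 3.0000: CF_t = 4.100000, DF = 0.827849, PV = 3.394181
  t = 4.0000: CF_t = 4.100000, DF = 0.777323, PV = 3.187025
  t = 5.0000: CF_t = 104.100000, DF = 0.729881, PV = 75.980595
Price P = sum_t PV_t = 90.026369
Macaulay numerator sum_t t * PV_t:
  t * PV_t at t = 1.0000: 3.849765
  t * PV_t at t = 2.0000: 7.229606
  t * PV_t at t = 3.0000: 10.182544
  t * PV_t at t = 4.0000: 12.748099
  t * PV_t at t = 5.0000: 379.902975
Macaulay duration D = (sum_t t * PV_t) / P = 413.912989 / 90.026369 = 4.597686


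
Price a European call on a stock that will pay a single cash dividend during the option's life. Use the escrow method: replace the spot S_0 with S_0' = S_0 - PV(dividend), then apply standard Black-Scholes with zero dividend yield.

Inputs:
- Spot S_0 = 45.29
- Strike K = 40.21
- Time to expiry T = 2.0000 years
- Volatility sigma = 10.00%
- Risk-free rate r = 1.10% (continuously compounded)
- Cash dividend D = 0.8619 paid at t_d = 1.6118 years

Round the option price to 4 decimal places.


PV(D) = D * exp(-r * t_d) = 0.8619 * 0.98242645 = 0.84675336
S_0' = S_0 - PV(D) = 45.2900 - 0.84675336 = 44.44324664
d1 = (ln(S_0'/K) + (r + sigma^2/2)*T) / (sigma*sqrt(T)) = 0.93406895
d2 = d1 - sigma*sqrt(T) = 0.79264760
exp(-rT) = 0.97824024
N(d1) = 0.82486584; N(d2) = 0.78600841
C = S_0' * N(d1) - K * exp(-rT) * N(d2) = 44.44324664 * 0.82486584 - 40.2100 * 0.97824024 * 0.78600841 = 5.7420

Answer: Price = 5.7420


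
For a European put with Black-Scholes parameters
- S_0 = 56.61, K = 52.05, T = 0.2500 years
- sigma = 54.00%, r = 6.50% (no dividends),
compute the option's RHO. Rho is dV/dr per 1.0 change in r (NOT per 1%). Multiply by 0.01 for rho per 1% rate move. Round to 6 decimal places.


d1 = 0.5062253814; d2 = 0.2362253814
phi(d1) = 0.3509643591; exp(-qT) = 1.0000000000; exp(-rT) = 0.9838813190
N(-d2) = 0.4066288926
Rho = -K*T*exp(-rT)*N(-d2) = -52.0500 * 0.2500 * 0.9838813190 * 0.4066288926 = -5.205970

Answer: Rho = -5.205970


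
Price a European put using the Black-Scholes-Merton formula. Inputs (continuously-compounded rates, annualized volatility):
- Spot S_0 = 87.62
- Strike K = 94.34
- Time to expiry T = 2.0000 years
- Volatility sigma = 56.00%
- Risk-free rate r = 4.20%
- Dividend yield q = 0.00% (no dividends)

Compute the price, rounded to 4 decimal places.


d1 = (ln(S/K) + (r - q + 0.5*sigma^2) * T) / (sigma * sqrt(T)) = 0.40873803
d2 = d1 - sigma * sqrt(T) = -0.38322157
exp(-rT) = 0.91943126; exp(-qT) = 1.00000000
P = K * exp(-rT) * N(-d2) - S_0 * exp(-qT) * N(-d1)
N(-d1) = 0.34136596; N(-d2) = 0.64922226
P = 94.3400 * 0.91943126 * 0.64922226 - 87.6200 * 1.00000000 * 0.34136596 = 26.4025

Answer: Price = 26.4025


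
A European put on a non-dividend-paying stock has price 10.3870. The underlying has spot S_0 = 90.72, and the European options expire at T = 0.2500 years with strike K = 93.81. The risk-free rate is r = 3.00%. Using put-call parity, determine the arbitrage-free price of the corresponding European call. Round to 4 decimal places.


Answer: Call price = 7.9979

Derivation:
Put-call parity: C - P = S_0 * exp(-qT) - K * exp(-rT).
S_0 * exp(-qT) = 90.7200 * 1.00000000 = 90.72000000
K * exp(-rT) = 93.8100 * 0.99252805 = 93.10905682
C = P + S*exp(-qT) - K*exp(-rT)
C = 10.3870 + 90.72000000 - 93.10905682 = 7.9979


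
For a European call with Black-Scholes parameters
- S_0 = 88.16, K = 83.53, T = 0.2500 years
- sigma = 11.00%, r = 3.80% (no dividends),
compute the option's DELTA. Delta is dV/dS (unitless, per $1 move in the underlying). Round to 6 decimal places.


d1 = 1.1810908479; d2 = 1.1260908479
phi(d1) = 0.1986071892; exp(-qT) = 1.0000000000; exp(-rT) = 0.9905449824
N(d1) = 0.8812166824
Delta = exp(-qT) * N(d1) = 1.0000000000 * 0.8812166824 = 0.881217

Answer: Delta = 0.881217


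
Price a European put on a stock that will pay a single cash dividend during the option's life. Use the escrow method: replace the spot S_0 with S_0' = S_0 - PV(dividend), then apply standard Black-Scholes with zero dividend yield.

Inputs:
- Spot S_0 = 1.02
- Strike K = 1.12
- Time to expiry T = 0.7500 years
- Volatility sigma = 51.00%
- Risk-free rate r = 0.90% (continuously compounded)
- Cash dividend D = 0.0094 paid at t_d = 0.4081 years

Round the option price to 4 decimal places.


Answer: Price = 0.2407

Derivation:
PV(D) = D * exp(-r * t_d) = 0.0094 * 0.99633384 = 0.00936554
S_0' = S_0 - PV(D) = 1.0200 - 0.00936554 = 1.01063446
d1 = (ln(S_0'/K) + (r + sigma^2/2)*T) / (sigma*sqrt(T)) = 0.00348024
d2 = d1 - sigma*sqrt(T) = -0.43819271
exp(-rT) = 0.99327273
N(-d1) = 0.49861159; N(-d2) = 0.66937671
P = K * exp(-rT) * N(-d2) - S_0' * N(-d1) = 1.1200 * 0.99327273 * 0.66937671 - 1.01063446 * 0.49861159 = 0.2407


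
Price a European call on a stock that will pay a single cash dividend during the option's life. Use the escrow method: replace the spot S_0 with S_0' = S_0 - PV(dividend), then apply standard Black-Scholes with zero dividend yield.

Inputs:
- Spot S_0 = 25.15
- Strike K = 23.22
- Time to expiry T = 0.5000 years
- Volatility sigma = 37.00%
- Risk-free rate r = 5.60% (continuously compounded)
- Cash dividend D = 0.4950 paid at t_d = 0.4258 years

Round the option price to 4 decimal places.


PV(D) = D * exp(-r * t_d) = 0.4950 * 0.97643724 = 0.48333643
S_0' = S_0 - PV(D) = 25.1500 - 0.48333643 = 24.66666357
d1 = (ln(S_0'/K) + (r + sigma^2/2)*T) / (sigma*sqrt(T)) = 0.46884506
d2 = d1 - sigma*sqrt(T) = 0.20721555
exp(-rT) = 0.97238837
N(d1) = 0.68040981; N(d2) = 0.58207924
C = S_0' * N(d1) - K * exp(-rT) * N(d2) = 24.66666357 * 0.68040981 - 23.2200 * 0.97238837 * 0.58207924 = 3.6408

Answer: Price = 3.6408


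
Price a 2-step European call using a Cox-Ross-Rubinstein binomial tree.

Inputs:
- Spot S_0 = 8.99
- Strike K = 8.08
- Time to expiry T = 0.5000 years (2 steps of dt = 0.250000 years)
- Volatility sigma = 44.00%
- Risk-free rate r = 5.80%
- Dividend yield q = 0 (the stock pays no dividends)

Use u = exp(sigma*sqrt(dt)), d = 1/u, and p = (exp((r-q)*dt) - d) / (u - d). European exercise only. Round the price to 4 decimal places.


Answer: Price = V(0,0) = 1.7468

Derivation:
dt = T/N = 0.250000
u = exp(sigma*sqrt(dt)) = 1.246077; d = 1/u = 0.802519
p = (exp((r-q)*dt) - d) / (u - d) = 0.478149
Discount per step: exp(-r*dt) = 0.985605
Stock lattice S(k, i) with i counting down-moves:
  k=0: S(0,0) = 8.9900
  k=1: S(1,0) = 11.2022; S(1,1) = 7.2146
  k=2: S(2,0) = 13.9588; S(2,1) = 8.9900; S(2,2) = 5.7899
Terminal payoffs V(N, i) = max(S_T - K, 0):
  V(2,0) = 5.878838; V(2,1) = 0.910000; V(2,2) = 0.000000
Backward induction: V(k, i) = exp(-r*dt) * [p * V(k+1, i) + (1-p) * V(k+1, i+1)].
  V(1,0) = exp(-r*dt) * [p*5.878838 + (1-p)*0.910000] = 3.238544
  V(1,1) = exp(-r*dt) * [p*0.910000 + (1-p)*0.000000] = 0.428852
  V(0,0) = exp(-r*dt) * [p*3.238544 + (1-p)*0.428852] = 1.746791


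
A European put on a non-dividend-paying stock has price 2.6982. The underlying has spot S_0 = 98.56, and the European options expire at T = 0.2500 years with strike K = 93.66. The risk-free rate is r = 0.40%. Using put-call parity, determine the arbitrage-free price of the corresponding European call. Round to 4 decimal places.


Answer: Call price = 7.6918

Derivation:
Put-call parity: C - P = S_0 * exp(-qT) - K * exp(-rT).
S_0 * exp(-qT) = 98.5600 * 1.00000000 = 98.56000000
K * exp(-rT) = 93.6600 * 0.99900050 = 93.56638681
C = P + S*exp(-qT) - K*exp(-rT)
C = 2.6982 + 98.56000000 - 93.56638681 = 7.6918


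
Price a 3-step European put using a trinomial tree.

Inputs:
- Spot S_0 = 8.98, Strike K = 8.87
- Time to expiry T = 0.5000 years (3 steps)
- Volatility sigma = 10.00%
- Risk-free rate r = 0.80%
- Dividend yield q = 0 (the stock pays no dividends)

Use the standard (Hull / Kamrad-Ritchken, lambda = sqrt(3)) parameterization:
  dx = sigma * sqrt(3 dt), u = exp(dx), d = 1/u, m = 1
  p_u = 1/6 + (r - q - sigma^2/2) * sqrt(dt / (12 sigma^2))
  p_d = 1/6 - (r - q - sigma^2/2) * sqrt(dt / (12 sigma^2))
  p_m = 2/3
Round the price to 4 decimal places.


dt = T/N = 0.166667; dx = sigma*sqrt(3*dt) = 0.070711
u = exp(dx) = 1.073271; d = 1/u = 0.931731
p_u = 0.170202, p_m = 0.666667, p_d = 0.163131
Discount per step: exp(-r*dt) = 0.998668
Stock lattice S(k, j) with j the centered position index:
  k=0: S(0,+0) = 8.9800
  k=1: S(1,-1) = 8.3669; S(1,+0) = 8.9800; S(1,+1) = 9.6380
  k=2: S(2,-2) = 7.7957; S(2,-1) = 8.3669; S(2,+0) = 8.9800; S(2,+1) = 9.6380; S(2,+2) = 10.3442
  k=3: S(3,-3) = 7.2635; S(3,-2) = 7.7957; S(3,-1) = 8.3669; S(3,+0) = 8.9800; S(3,+1) = 9.6380; S(3,+2) = 10.3442; S(3,+3) = 11.1021
Terminal payoffs V(N, j) = max(K - S_T, 0):
  V(3,-3) = 1.606456; V(3,-2) = 1.074251; V(3,-1) = 0.503052; V(3,+0) = 0.000000; V(3,+1) = 0.000000; V(3,+2) = 0.000000; V(3,+3) = 0.000000
Backward induction: V(k, j) = exp(-r*dt) * [p_u * V(k+1, j+1) + p_m * V(k+1, j) + p_d * V(k+1, j-1)]
  V(2,-2) = exp(-r*dt) * [p_u*0.503052 + p_m*1.074251 + p_d*1.606456] = 1.062434
  V(2,-1) = exp(-r*dt) * [p_u*0.000000 + p_m*0.503052 + p_d*1.074251] = 0.509931
  V(2,+0) = exp(-r*dt) * [p_u*0.000000 + p_m*0.000000 + p_d*0.503052] = 0.081954
  V(2,+1) = exp(-r*dt) * [p_u*0.000000 + p_m*0.000000 + p_d*0.000000] = 0.000000
  V(2,+2) = exp(-r*dt) * [p_u*0.000000 + p_m*0.000000 + p_d*0.000000] = 0.000000
  V(1,-1) = exp(-r*dt) * [p_u*0.081954 + p_m*0.509931 + p_d*1.062434] = 0.526517
  V(1,+0) = exp(-r*dt) * [p_u*0.000000 + p_m*0.081954 + p_d*0.509931] = 0.137638
  V(1,+1) = exp(-r*dt) * [p_u*0.000000 + p_m*0.000000 + p_d*0.081954] = 0.013351
  V(0,+0) = exp(-r*dt) * [p_u*0.013351 + p_m*0.137638 + p_d*0.526517] = 0.179683

Answer: Price = V(0,0) = 0.1797
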